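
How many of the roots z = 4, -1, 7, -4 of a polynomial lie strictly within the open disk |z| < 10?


Step 1: Check each root:
  z = 4: |4| = 4 < 10
  z = -1: |-1| = 1 < 10
  z = 7: |7| = 7 < 10
  z = -4: |-4| = 4 < 10
Step 2: Count = 4

4


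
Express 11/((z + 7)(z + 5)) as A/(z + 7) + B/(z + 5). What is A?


Step 1: Multiply both sides by (z + 7) and set z = -7
Step 2: A = 11 / (-7 + 5)
Step 3: A = 11 / (-2)
Step 4: A = -11/2

-11/2


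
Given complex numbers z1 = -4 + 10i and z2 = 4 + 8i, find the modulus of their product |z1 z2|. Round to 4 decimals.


Step 1: |z1| = sqrt((-4)^2 + 10^2) = sqrt(116)
Step 2: |z2| = sqrt(4^2 + 8^2) = sqrt(80)
Step 3: |z1*z2| = |z1|*|z2| = sqrt(116) * sqrt(80) = sqrt(116 * 80) = sqrt(9280)
Step 4: = 96.3328

96.3328


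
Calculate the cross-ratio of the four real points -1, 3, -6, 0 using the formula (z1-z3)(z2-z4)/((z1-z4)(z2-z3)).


Step 1: (z1-z3)(z2-z4) = 5 * 3 = 15
Step 2: (z1-z4)(z2-z3) = (-1) * 9 = -9
Step 3: Cross-ratio = -15/9 = -5/3

-5/3


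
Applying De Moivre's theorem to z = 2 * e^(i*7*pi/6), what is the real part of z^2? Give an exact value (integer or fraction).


Step 1: By De Moivre's theorem, z^2 = 2^2 * e^(i*2*7*pi/6) = 4 * (cos(7*pi/3) + i*sin(7*pi/3))
Step 2: |z|^2 = 2^2 = 4
Step 3: Reduce the angle mod 2*pi: 7*pi/3 - 2*pi = pi/3
Step 4: cos(pi/3) = 1/2
Step 5: Re(z^2) = 4 * 1/2 = 2

2


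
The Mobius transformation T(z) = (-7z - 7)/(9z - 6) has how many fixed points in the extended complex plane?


Step 1: Fixed points satisfy T(z) = z
Step 2: 9z^2 + z + 7 = 0
Step 3: Discriminant = 1^2 - 4*9*7 = -251
Step 4: Number of fixed points = 2

2


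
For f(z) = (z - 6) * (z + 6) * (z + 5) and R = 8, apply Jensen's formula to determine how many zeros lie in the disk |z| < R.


Jensen's formula: (1/2pi)*integral log|f(Re^it)|dt = log|f(0)| + sum_{|a_k|<R} log(R/|a_k|)
Step 1: f(0) = (-6) * 6 * 5 = -180
Step 2: log|f(0)| = log|6| + log|-6| + log|-5| = 5.193
Step 3: Zeros inside |z| < 8: 6, -6, -5
Step 4: Jensen sum = log(8/6) + log(8/6) + log(8/5) = 1.0454
Step 5: n(R) = number of terms in the Jensen sum = count of zeros inside |z| < 8 = 3

3


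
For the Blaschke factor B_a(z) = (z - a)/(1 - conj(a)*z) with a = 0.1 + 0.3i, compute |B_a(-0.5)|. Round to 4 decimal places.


Step 1: Numerator z0 - a = -0.5 - (0.1 + 0.3i) = -0.6 - 0.3i
Step 2: Denominator 1 - conj(a)*z0 = 1 - (0.1 - 0.3i)*(-0.5) = 1.05 - 0.15i
Step 3: |z0 - a|^2 = (-0.6)^2 + (-0.3)^2 = 0.45; |1 - conj(a)*z0|^2 = 1.05^2 + (-0.15)^2 = 1.125
Step 4: |B_a(-0.5)| = sqrt(0.45 / 1.125) = sqrt(0.4)
Step 5: = 0.6325

0.6325


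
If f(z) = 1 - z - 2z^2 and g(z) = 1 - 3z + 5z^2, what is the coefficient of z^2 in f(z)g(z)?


Step 1: z^2 term in f*g comes from: (1)*(5z^2) + (-z)*(-3z) + (-2z^2)*(1)
Step 2: = 5 + 3 - 2
Step 3: = 6

6


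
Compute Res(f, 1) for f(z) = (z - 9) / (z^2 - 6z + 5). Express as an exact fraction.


Step 1: Q(z) = z^2 - 6z + 5 = (z - 1)(z - 5)
Step 2: Q'(z) = 2z - 6
Step 3: Q'(1) = -4, P(1) = -8
Step 4: Res = P(1)/Q'(1) = -8/(-4) = 2

2


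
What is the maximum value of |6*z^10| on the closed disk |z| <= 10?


Step 1: On |z| = 10, |f(z)| = 6 * |z|^10 = 6 * 10^10
Step 2: By maximum modulus principle, maximum is on boundary.
Step 3: Maximum = 6 * 10000000000 = 60000000000

60000000000


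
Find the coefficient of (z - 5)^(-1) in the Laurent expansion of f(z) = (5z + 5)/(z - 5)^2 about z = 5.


Step 1: Write the numerator in powers of (z - 5): 5z + 5 = 5(z - 5) + (5*5 + 5) = 5(z - 5) + 30
Step 2: Divide by (z - 5)^2: f(z) = 30(z - 5)^(-2) + 5(z - 5)^(-1)
Step 3: This finite sum is the Laurent series of f about z = 5.
Step 4: Coefficient of (z - 5)^(-1) = coefficient of (z - 5) in the re-centred numerator = 5

5


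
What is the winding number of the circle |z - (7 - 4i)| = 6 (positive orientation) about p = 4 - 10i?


Step 1: Center c = (7, -4), radius = 6
Step 2: |p - c|^2 = (-3)^2 + (-6)^2 = 45
Step 3: r^2 = 36
Step 4: |p-c| > r so winding number = 0

0


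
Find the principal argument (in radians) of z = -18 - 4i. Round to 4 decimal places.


Step 1: z = -18 - 4i
Step 2: arg(z) = atan2(-4, -18)
Step 3: arg(z) = -2.9229

-2.9229


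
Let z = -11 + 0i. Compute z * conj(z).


Step 1: conj(z) = -11 - 0i
Step 2: z * conj(z) = (-11)^2 + 0^2
Step 3: = 121 + 0 = 121

121


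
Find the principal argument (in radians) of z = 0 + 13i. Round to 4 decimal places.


Step 1: z = 0 + 13i
Step 2: arg(z) = atan2(13, 0)
Step 3: arg(z) = 1.5708

1.5708


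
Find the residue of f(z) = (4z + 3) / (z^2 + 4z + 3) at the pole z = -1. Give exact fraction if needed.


Step 1: Q(z) = z^2 + 4z + 3 = (z + 1)(z + 3)
Step 2: Q'(z) = 2z + 4
Step 3: Q'(-1) = 2, P(-1) = -1
Step 4: Res = P(-1)/Q'(-1) = -1/2 = -1/2

-1/2


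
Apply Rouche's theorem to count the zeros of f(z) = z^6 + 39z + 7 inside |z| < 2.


Step 1: On |z| = 2 the three terms have sizes |z^6| = 2^6 = 64, |39z| = 39*2 = 78, |7| = 7
Step 2: The dominant term is g(z) = 39z; let h(z) = z^6 + 7 so f = g + h
Step 3: On |z| = 2: |g| = 78 and |h| <= 64 + 7 = 71
Step 4: Since 78 > 71, |h| < |g| on |z| = 2, so by Rouche f has the same number of zeros as g inside |z| < 2
Step 5: g(z) = 39z has 1 zero (at the origin, multiplicity 1) inside |z| < 2. Answer = 1

1


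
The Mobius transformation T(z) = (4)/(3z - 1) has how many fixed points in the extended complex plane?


Step 1: Fixed points satisfy T(z) = z
Step 2: 3z^2 - z - 4 = 0
Step 3: Discriminant = (-1)^2 - 4*3*(-4) = 49
Step 4: Number of fixed points = 2

2


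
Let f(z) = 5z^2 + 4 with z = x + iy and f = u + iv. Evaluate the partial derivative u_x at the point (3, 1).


Step 1: f(z) = 5(x+iy)^2 + 4
Step 2: u = 5(x^2 - y^2) + 4
Step 3: u_x = 10x + 0
Step 4: At (3, 1): u_x = 30 + 0 = 30

30


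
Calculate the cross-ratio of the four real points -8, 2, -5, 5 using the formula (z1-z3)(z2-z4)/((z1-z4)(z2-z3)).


Step 1: (z1-z3)(z2-z4) = (-3) * (-3) = 9
Step 2: (z1-z4)(z2-z3) = (-13) * 7 = -91
Step 3: Cross-ratio = -9/91 = -9/91

-9/91


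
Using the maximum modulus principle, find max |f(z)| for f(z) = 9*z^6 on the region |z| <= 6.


Step 1: On |z| = 6, |f(z)| = 9 * |z|^6 = 9 * 6^6
Step 2: By maximum modulus principle, maximum is on boundary.
Step 3: Maximum = 9 * 46656 = 419904

419904


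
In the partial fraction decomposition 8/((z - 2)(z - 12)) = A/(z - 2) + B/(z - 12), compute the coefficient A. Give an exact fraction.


Step 1: Multiply both sides by (z - 2) and set z = 2
Step 2: A = 8 / (2 - 12)
Step 3: A = 8 / (-10)
Step 4: A = -4/5

-4/5


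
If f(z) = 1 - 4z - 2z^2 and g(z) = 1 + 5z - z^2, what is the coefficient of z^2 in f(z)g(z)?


Step 1: z^2 term in f*g comes from: (1)*(-z^2) + (-4z)*(5z) + (-2z^2)*(1)
Step 2: = -1 - 20 - 2
Step 3: = -23

-23


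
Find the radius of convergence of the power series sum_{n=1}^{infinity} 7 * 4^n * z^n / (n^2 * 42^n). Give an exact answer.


Step 1: General term a_n = 7 * 4^n / (n^2 * 42^n)
Step 2: By the root test, |a_n|^(1/n) = 7^(1/n) * 4 / (n^(2/n) * 42) -> 4/42 as n -> infinity (since 7^(1/n) -> 1 and n^(2/n) -> 1)
Step 3: R = 1/lim|a_n|^(1/n) = 42/4 = 21/2

21/2


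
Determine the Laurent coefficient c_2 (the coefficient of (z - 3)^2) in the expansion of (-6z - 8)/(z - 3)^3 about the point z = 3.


Step 1: Write the numerator in powers of (z - 3): -6z - 8 = -6(z - 3) + (-6*3 - 8) = -6(z - 3) - 26
Step 2: Divide by (z - 3)^3: f(z) = -26(z - 3)^(-3) - 6(z - 3)^(-2)
Step 3: This finite sum is the Laurent series of f about z = 3.
Step 4: Only the powers -3 and -2 appear, so the coefficient of (z - 3)^2 = 0

0


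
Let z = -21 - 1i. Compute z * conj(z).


Step 1: conj(z) = -21 + 1i
Step 2: z * conj(z) = (-21)^2 + (-1)^2
Step 3: = 441 + 1 = 442

442


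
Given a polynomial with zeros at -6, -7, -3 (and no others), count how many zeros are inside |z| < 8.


Step 1: Check each root:
  z = -6: |-6| = 6 < 8
  z = -7: |-7| = 7 < 8
  z = -3: |-3| = 3 < 8
Step 2: Count = 3

3


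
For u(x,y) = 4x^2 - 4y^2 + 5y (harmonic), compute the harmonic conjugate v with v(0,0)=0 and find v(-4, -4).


Step 1: v_x = -u_y = 8y - 5
Step 2: v_y = u_x = 8x + 0
Step 3: v = 8xy - 5x + C
Step 4: v(0,0) = 0 => C = 0
Step 5: v(-4, -4) = 148

148


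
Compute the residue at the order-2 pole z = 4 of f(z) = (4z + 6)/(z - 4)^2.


Step 1: Pole of order 2 at z = 4
Step 2: Res = lim d/dz [(z - 4)^2 * f(z)] as z -> 4
Step 3: (z - 4)^2 * f(z) = 4z + 6
Step 4: d/dz[4z + 6] = 4

4


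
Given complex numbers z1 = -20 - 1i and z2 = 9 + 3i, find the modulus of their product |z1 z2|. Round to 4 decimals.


Step 1: |z1| = sqrt((-20)^2 + (-1)^2) = sqrt(401)
Step 2: |z2| = sqrt(9^2 + 3^2) = sqrt(90)
Step 3: |z1*z2| = |z1|*|z2| = sqrt(401) * sqrt(90) = sqrt(401 * 90) = sqrt(36090)
Step 4: = 189.9737

189.9737


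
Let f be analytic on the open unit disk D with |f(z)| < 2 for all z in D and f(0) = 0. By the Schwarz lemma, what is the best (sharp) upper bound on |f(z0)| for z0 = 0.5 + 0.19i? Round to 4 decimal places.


Step 1: g = f/2 maps D -> D with g(0) = 0, so by the Schwarz lemma |g(z)| <= |z|, i.e. |f(z)| <= 2|z|; this is sharp (f(z) = 2z).
Step 2: |z0|^2 = 0.5^2 + 0.19^2 = 0.2861
Step 3: |z0| = sqrt(0.2861) = 0.534883
Step 4: Best bound = 2 * |z0| = 2 * 0.534883 = 1.0698

1.0698


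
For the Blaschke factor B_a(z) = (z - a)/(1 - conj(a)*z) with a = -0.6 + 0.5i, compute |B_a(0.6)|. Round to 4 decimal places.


Step 1: Numerator z0 - a = 0.6 - (-0.6 + 0.5i) = 1.2 - 0.5i
Step 2: Denominator 1 - conj(a)*z0 = 1 - (-0.6 - 0.5i)*0.6 = 1.36 + 0.3i
Step 3: |z0 - a|^2 = 1.2^2 + (-0.5)^2 = 1.69; |1 - conj(a)*z0|^2 = 1.36^2 + 0.3^2 = 1.9396
Step 4: |B_a(0.6)| = sqrt(1.69 / 1.9396) = sqrt(0.871314)
Step 5: = 0.9334

0.9334


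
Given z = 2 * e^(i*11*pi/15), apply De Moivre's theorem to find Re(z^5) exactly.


Step 1: By De Moivre's theorem, z^5 = 2^5 * e^(i*5*11*pi/15) = 32 * (cos(11*pi/3) + i*sin(11*pi/3))
Step 2: |z|^5 = 2^5 = 32
Step 3: Reduce the angle mod 2*pi: 11*pi/3 - 2*pi = 5*pi/3
Step 4: cos(5*pi/3) = 1/2
Step 5: Re(z^5) = 32 * 1/2 = 16

16


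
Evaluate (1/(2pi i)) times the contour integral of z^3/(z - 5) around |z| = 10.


Step 1: f(z) = z^3, a = 5 is inside |z| = 10
Step 2: By Cauchy integral formula: (1/(2pi*i)) * integral = f(a)
Step 3: f(5) = 5^3 = 125

125


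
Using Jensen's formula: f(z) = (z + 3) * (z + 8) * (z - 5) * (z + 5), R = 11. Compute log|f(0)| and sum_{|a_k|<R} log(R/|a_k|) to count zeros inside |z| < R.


Jensen's formula: (1/2pi)*integral log|f(Re^it)|dt = log|f(0)| + sum_{|a_k|<R} log(R/|a_k|)
Step 1: f(0) = 3 * 8 * (-5) * 5 = -600
Step 2: log|f(0)| = log|-3| + log|-8| + log|5| + log|-5| = 6.3969
Step 3: Zeros inside |z| < 11: -3, -8, 5, -5
Step 4: Jensen sum = log(11/3) + log(11/8) + log(11/5) + log(11/5) = 3.1947
Step 5: n(R) = number of terms in the Jensen sum = count of zeros inside |z| < 11 = 4

4


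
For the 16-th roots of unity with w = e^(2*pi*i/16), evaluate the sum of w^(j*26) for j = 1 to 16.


Step 1: The sum sum_{j=1}^{n} w^(k*j) equals n if n | k, else 0.
Step 2: Here n = 16, k = 26
Step 3: Does n divide k? 16 | 26 -> False
Step 4: Sum = 0

0


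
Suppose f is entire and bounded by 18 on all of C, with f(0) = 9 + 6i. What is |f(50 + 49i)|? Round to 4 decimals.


Step 1: By Liouville's theorem, a bounded entire function is constant.
Step 2: f(z) = f(0) = 9 + 6i for all z.
Step 3: |f(w)| = |9 + 6i| = sqrt(81 + 36)
Step 4: = 10.8167

10.8167


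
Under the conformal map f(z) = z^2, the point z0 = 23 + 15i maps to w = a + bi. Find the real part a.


Step 1: z0 = 23 + 15i
Step 2: z0^2 = 23^2 - 15^2 + 690i
Step 3: real part = 529 - 225 = 304

304


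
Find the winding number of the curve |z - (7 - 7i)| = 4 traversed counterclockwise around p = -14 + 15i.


Step 1: Center c = (7, -7), radius = 4
Step 2: |p - c|^2 = (-21)^2 + 22^2 = 925
Step 3: r^2 = 16
Step 4: |p-c| > r so winding number = 0

0


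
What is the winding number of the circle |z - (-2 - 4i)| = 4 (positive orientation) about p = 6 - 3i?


Step 1: Center c = (-2, -4), radius = 4
Step 2: |p - c|^2 = 8^2 + 1^2 = 65
Step 3: r^2 = 16
Step 4: |p-c| > r so winding number = 0

0


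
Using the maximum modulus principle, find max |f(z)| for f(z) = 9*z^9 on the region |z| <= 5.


Step 1: On |z| = 5, |f(z)| = 9 * |z|^9 = 9 * 5^9
Step 2: By maximum modulus principle, maximum is on boundary.
Step 3: Maximum = 9 * 1953125 = 17578125

17578125


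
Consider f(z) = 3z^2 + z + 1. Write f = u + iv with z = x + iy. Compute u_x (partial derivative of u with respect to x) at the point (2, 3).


Step 1: f(z) = 3(x+iy)^2 + (x+iy) + 1
Step 2: u = 3(x^2 - y^2) + x + 1
Step 3: u_x = 6x + 1
Step 4: At (2, 3): u_x = 12 + 1 = 13

13


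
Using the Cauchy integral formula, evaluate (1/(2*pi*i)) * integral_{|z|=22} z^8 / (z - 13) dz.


Step 1: f(z) = z^8, a = 13 is inside |z| = 22
Step 2: By Cauchy integral formula: (1/(2pi*i)) * integral = f(a)
Step 3: f(13) = 13^8 = 815730721

815730721


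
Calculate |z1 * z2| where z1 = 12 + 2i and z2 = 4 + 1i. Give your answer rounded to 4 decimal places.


Step 1: |z1| = sqrt(12^2 + 2^2) = sqrt(148)
Step 2: |z2| = sqrt(4^2 + 1^2) = sqrt(17)
Step 3: |z1*z2| = |z1|*|z2| = sqrt(148) * sqrt(17) = sqrt(148 * 17) = sqrt(2516)
Step 4: = 50.1597

50.1597


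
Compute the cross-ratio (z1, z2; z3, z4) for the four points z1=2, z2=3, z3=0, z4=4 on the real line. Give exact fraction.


Step 1: (z1-z3)(z2-z4) = 2 * (-1) = -2
Step 2: (z1-z4)(z2-z3) = (-2) * 3 = -6
Step 3: Cross-ratio = 2/6 = 1/3

1/3


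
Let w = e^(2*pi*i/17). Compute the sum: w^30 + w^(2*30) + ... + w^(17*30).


Step 1: The sum sum_{j=1}^{n} w^(k*j) equals n if n | k, else 0.
Step 2: Here n = 17, k = 30
Step 3: Does n divide k? 17 | 30 -> False
Step 4: Sum = 0

0


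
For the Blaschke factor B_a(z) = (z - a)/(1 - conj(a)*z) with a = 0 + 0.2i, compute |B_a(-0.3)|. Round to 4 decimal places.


Step 1: Numerator z0 - a = -0.3 - (0 + 0.2i) = -0.3 - 0.2i
Step 2: Denominator 1 - conj(a)*z0 = 1 - (0 - 0.2i)*(-0.3) = 1 - 0.06i
Step 3: |z0 - a|^2 = (-0.3)^2 + (-0.2)^2 = 0.13; |1 - conj(a)*z0|^2 = 1^2 + (-0.06)^2 = 1.0036
Step 4: |B_a(-0.3)| = sqrt(0.13 / 1.0036) = sqrt(0.129534)
Step 5: = 0.3599

0.3599


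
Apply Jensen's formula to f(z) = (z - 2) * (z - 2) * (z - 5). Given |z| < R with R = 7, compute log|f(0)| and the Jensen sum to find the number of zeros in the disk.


Jensen's formula: (1/2pi)*integral log|f(Re^it)|dt = log|f(0)| + sum_{|a_k|<R} log(R/|a_k|)
Step 1: f(0) = (-2) * (-2) * (-5) = -20
Step 2: log|f(0)| = log|2| + log|2| + log|5| = 2.9957
Step 3: Zeros inside |z| < 7: 2, 2, 5
Step 4: Jensen sum = log(7/2) + log(7/2) + log(7/5) = 2.842
Step 5: n(R) = number of terms in the Jensen sum = count of zeros inside |z| < 7 = 3

3


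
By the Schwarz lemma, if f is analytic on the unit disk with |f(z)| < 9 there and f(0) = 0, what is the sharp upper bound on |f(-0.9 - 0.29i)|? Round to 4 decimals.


Step 1: g = f/9 maps D -> D with g(0) = 0, so by the Schwarz lemma |g(z)| <= |z|, i.e. |f(z)| <= 9|z|; this is sharp (f(z) = 9z).
Step 2: |z0|^2 = (-0.9)^2 + (-0.29)^2 = 0.8941
Step 3: |z0| = sqrt(0.8941) = 0.945569
Step 4: Best bound = 9 * |z0| = 9 * 0.945569 = 8.5101

8.5101


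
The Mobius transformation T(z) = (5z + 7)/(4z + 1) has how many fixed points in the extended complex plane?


Step 1: Fixed points satisfy T(z) = z
Step 2: 4z^2 - 4z - 7 = 0
Step 3: Discriminant = (-4)^2 - 4*4*(-7) = 128
Step 4: Number of fixed points = 2

2


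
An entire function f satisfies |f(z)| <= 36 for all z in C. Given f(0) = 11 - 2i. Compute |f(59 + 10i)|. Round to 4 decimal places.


Step 1: By Liouville's theorem, a bounded entire function is constant.
Step 2: f(z) = f(0) = 11 - 2i for all z.
Step 3: |f(w)| = |11 - 2i| = sqrt(121 + 4)
Step 4: = 11.1803

11.1803


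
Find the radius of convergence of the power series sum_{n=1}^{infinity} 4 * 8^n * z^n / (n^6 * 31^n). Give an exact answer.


Step 1: General term a_n = 4 * 8^n / (n^6 * 31^n)
Step 2: By the root test, |a_n|^(1/n) = 4^(1/n) * 8 / (n^(6/n) * 31) -> 8/31 as n -> infinity (since 4^(1/n) -> 1 and n^(6/n) -> 1)
Step 3: R = 1/lim|a_n|^(1/n) = 31/8

31/8


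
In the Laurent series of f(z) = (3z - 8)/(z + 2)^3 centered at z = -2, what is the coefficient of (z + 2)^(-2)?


Step 1: Write the numerator in powers of (z + 2): 3z - 8 = 3(z + 2) + (3*(-2) - 8) = 3(z + 2) - 14
Step 2: Divide by (z + 2)^3: f(z) = -14(z + 2)^(-3) + 3(z + 2)^(-2)
Step 3: This finite sum is the Laurent series of f about z = -2.
Step 4: Coefficient of (z + 2)^(-2) = coefficient of (z + 2) in the re-centred numerator = 3

3


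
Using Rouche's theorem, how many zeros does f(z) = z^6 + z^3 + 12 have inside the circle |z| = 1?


Step 1: On |z| = 1 the three terms have sizes |z^6| = 1^6 = 1, |z^3| = 1^3 = 1, |12| = 12
Step 2: The dominant term is g(z) = 12; let h(z) = z^6 + z^3 so f = g + h
Step 3: On |z| = 1: |g| = 12 and |h| <= 1 + 1 = 2
Step 4: Since 12 > 2, |h| < |g| on |z| = 1, so by Rouche f has the same number of zeros as g inside |z| < 1
Step 5: g(z) = 12 is a nonzero constant with no zeros inside |z| < 1. Answer = 0

0


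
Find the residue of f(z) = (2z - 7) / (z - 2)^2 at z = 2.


Step 1: Pole of order 2 at z = 2
Step 2: Res = lim d/dz [(z - 2)^2 * f(z)] as z -> 2
Step 3: (z - 2)^2 * f(z) = 2z - 7
Step 4: d/dz[2z - 7] = 2

2


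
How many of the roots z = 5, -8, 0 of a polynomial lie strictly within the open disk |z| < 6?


Step 1: Check each root:
  z = 5: |5| = 5 < 6
  z = -8: |-8| = 8 >= 6
  z = 0: |0| = 0 < 6
Step 2: Count = 2

2


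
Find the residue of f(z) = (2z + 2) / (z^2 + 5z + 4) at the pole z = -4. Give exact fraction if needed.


Step 1: Q(z) = z^2 + 5z + 4 = (z + 4)(z + 1)
Step 2: Q'(z) = 2z + 5
Step 3: Q'(-4) = -3, P(-4) = -6
Step 4: Res = P(-4)/Q'(-4) = -6/(-3) = 2

2


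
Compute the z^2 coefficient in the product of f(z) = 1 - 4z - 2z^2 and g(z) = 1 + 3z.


Step 1: z^2 term in f*g comes from: (1)*(0) + (-4z)*(3z) + (-2z^2)*(1)
Step 2: = 0 - 12 - 2
Step 3: = -14

-14


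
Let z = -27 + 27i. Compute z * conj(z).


Step 1: conj(z) = -27 - 27i
Step 2: z * conj(z) = (-27)^2 + 27^2
Step 3: = 729 + 729 = 1458

1458


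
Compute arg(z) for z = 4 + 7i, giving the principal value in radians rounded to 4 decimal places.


Step 1: z = 4 + 7i
Step 2: arg(z) = atan2(7, 4)
Step 3: arg(z) = 1.0517

1.0517


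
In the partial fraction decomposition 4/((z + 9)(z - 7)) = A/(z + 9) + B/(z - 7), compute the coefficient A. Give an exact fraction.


Step 1: Multiply both sides by (z + 9) and set z = -9
Step 2: A = 4 / (-9 - 7)
Step 3: A = 4 / (-16)
Step 4: A = -1/4

-1/4


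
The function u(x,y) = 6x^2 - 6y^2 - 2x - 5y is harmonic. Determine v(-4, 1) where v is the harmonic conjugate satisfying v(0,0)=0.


Step 1: v_x = -u_y = 12y + 5
Step 2: v_y = u_x = 12x - 2
Step 3: v = 12xy + 5x - 2y + C
Step 4: v(0,0) = 0 => C = 0
Step 5: v(-4, 1) = -70

-70


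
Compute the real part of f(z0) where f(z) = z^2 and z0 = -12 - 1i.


Step 1: z0 = -12 - 1i
Step 2: z0^2 = (-12)^2 - (-1)^2 + 24i
Step 3: real part = 144 - 1 = 143

143


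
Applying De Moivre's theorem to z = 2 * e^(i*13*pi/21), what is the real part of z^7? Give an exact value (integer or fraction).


Step 1: By De Moivre's theorem, z^7 = 2^7 * e^(i*7*13*pi/21) = 128 * (cos(13*pi/3) + i*sin(13*pi/3))
Step 2: |z|^7 = 2^7 = 128
Step 3: Reduce the angle mod 2*pi: 13*pi/3 - 4*pi = pi/3
Step 4: cos(pi/3) = 1/2
Step 5: Re(z^7) = 128 * 1/2 = 64

64


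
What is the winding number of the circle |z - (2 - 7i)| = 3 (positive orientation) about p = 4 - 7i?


Step 1: Center c = (2, -7), radius = 3
Step 2: |p - c|^2 = 2^2 + 0^2 = 4
Step 3: r^2 = 9
Step 4: |p-c| < r so winding number = 1

1


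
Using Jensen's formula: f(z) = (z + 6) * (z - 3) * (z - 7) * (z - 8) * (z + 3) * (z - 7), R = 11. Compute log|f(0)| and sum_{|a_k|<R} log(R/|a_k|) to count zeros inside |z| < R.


Jensen's formula: (1/2pi)*integral log|f(Re^it)|dt = log|f(0)| + sum_{|a_k|<R} log(R/|a_k|)
Step 1: f(0) = 6 * (-3) * (-7) * (-8) * 3 * (-7) = 21168
Step 2: log|f(0)| = log|-6| + log|3| + log|7| + log|8| + log|-3| + log|7| = 9.9602
Step 3: Zeros inside |z| < 11: -6, 3, 7, 8, -3, 7
Step 4: Jensen sum = log(11/6) + log(11/3) + log(11/7) + log(11/8) + log(11/3) + log(11/7) = 4.4271
Step 5: n(R) = number of terms in the Jensen sum = count of zeros inside |z| < 11 = 6

6


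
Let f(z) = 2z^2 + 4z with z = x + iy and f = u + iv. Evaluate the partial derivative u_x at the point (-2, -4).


Step 1: f(z) = 2(x+iy)^2 + 4(x+iy) + 0
Step 2: u = 2(x^2 - y^2) + 4x + 0
Step 3: u_x = 4x + 4
Step 4: At (-2, -4): u_x = -8 + 4 = -4

-4


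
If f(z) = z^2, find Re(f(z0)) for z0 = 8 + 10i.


Step 1: z0 = 8 + 10i
Step 2: z0^2 = 8^2 - 10^2 + 160i
Step 3: real part = 64 - 100 = -36

-36


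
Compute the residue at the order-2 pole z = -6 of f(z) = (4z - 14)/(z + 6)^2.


Step 1: Pole of order 2 at z = -6
Step 2: Res = lim d/dz [(z + 6)^2 * f(z)] as z -> -6
Step 3: (z + 6)^2 * f(z) = 4z - 14
Step 4: d/dz[4z - 14] = 4

4


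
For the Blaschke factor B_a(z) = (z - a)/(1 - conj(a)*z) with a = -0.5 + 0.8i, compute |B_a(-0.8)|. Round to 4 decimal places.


Step 1: Numerator z0 - a = -0.8 - (-0.5 + 0.8i) = -0.3 - 0.8i
Step 2: Denominator 1 - conj(a)*z0 = 1 - (-0.5 - 0.8i)*(-0.8) = 0.6 - 0.64i
Step 3: |z0 - a|^2 = (-0.3)^2 + (-0.8)^2 = 0.73; |1 - conj(a)*z0|^2 = 0.6^2 + (-0.64)^2 = 0.7696
Step 4: |B_a(-0.8)| = sqrt(0.73 / 0.7696) = sqrt(0.948545)
Step 5: = 0.9739

0.9739


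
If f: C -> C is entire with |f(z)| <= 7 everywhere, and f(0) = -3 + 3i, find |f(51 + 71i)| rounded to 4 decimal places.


Step 1: By Liouville's theorem, a bounded entire function is constant.
Step 2: f(z) = f(0) = -3 + 3i for all z.
Step 3: |f(w)| = |-3 + 3i| = sqrt(9 + 9)
Step 4: = 4.2426

4.2426


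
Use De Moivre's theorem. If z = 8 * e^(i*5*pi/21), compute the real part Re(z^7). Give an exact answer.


Step 1: By De Moivre's theorem, z^7 = 8^7 * e^(i*7*5*pi/21) = 2097152 * (cos(5*pi/3) + i*sin(5*pi/3))
Step 2: |z|^7 = 8^7 = 2097152
Step 3: The angle 5*pi/3 already lies in [0, 2*pi)
Step 4: cos(5*pi/3) = 1/2
Step 5: Re(z^7) = 2097152 * 1/2 = 1048576

1048576


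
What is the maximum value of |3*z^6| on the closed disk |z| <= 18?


Step 1: On |z| = 18, |f(z)| = 3 * |z|^6 = 3 * 18^6
Step 2: By maximum modulus principle, maximum is on boundary.
Step 3: Maximum = 3 * 34012224 = 102036672

102036672


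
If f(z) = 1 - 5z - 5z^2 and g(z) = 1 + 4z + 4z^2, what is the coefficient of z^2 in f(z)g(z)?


Step 1: z^2 term in f*g comes from: (1)*(4z^2) + (-5z)*(4z) + (-5z^2)*(1)
Step 2: = 4 - 20 - 5
Step 3: = -21

-21


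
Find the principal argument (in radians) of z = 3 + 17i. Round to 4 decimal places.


Step 1: z = 3 + 17i
Step 2: arg(z) = atan2(17, 3)
Step 3: arg(z) = 1.3961

1.3961


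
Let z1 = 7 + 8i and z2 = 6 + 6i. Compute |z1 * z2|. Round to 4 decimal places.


Step 1: |z1| = sqrt(7^2 + 8^2) = sqrt(113)
Step 2: |z2| = sqrt(6^2 + 6^2) = sqrt(72)
Step 3: |z1*z2| = |z1|*|z2| = sqrt(113) * sqrt(72) = sqrt(113 * 72) = sqrt(8136)
Step 4: = 90.1998

90.1998


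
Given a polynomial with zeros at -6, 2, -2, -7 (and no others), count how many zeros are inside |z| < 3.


Step 1: Check each root:
  z = -6: |-6| = 6 >= 3
  z = 2: |2| = 2 < 3
  z = -2: |-2| = 2 < 3
  z = -7: |-7| = 7 >= 3
Step 2: Count = 2

2


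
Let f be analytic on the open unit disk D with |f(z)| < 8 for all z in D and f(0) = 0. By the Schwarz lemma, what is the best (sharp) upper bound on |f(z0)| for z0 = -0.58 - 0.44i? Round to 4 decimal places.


Step 1: g = f/8 maps D -> D with g(0) = 0, so by the Schwarz lemma |g(z)| <= |z|, i.e. |f(z)| <= 8|z|; this is sharp (f(z) = 8z).
Step 2: |z0|^2 = (-0.58)^2 + (-0.44)^2 = 0.53
Step 3: |z0| = sqrt(0.53) = 0.728011
Step 4: Best bound = 8 * |z0| = 8 * 0.728011 = 5.8241

5.8241


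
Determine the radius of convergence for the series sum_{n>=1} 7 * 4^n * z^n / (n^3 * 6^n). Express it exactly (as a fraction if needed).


Step 1: General term a_n = 7 * 4^n / (n^3 * 6^n)
Step 2: By the root test, |a_n|^(1/n) = 7^(1/n) * 4 / (n^(3/n) * 6) -> 4/6 as n -> infinity (since 7^(1/n) -> 1 and n^(3/n) -> 1)
Step 3: R = 1/lim|a_n|^(1/n) = 6/4 = 3/2

3/2


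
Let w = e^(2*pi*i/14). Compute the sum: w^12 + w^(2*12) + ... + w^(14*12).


Step 1: The sum sum_{j=1}^{n} w^(k*j) equals n if n | k, else 0.
Step 2: Here n = 14, k = 12
Step 3: Does n divide k? 14 | 12 -> False
Step 4: Sum = 0

0


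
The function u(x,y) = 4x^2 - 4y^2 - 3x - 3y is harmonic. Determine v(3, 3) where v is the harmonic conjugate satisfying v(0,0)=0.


Step 1: v_x = -u_y = 8y + 3
Step 2: v_y = u_x = 8x - 3
Step 3: v = 8xy + 3x - 3y + C
Step 4: v(0,0) = 0 => C = 0
Step 5: v(3, 3) = 72

72


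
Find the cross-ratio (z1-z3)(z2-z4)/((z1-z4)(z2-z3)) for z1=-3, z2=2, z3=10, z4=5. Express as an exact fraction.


Step 1: (z1-z3)(z2-z4) = (-13) * (-3) = 39
Step 2: (z1-z4)(z2-z3) = (-8) * (-8) = 64
Step 3: Cross-ratio = 39/64 = 39/64

39/64


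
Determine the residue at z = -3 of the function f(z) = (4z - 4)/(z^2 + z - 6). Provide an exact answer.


Step 1: Q(z) = z^2 + z - 6 = (z + 3)(z - 2)
Step 2: Q'(z) = 2z + 1
Step 3: Q'(-3) = -5, P(-3) = -16
Step 4: Res = P(-3)/Q'(-3) = -16/(-5) = 16/5

16/5


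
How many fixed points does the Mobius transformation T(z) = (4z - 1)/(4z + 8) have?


Step 1: Fixed points satisfy T(z) = z
Step 2: 4z^2 + 4z + 1 = 0
Step 3: Discriminant = 4^2 - 4*4*1 = 0
Step 4: Number of fixed points = 1

1


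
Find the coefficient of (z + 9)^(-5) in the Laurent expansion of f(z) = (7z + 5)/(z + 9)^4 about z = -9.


Step 1: Write the numerator in powers of (z + 9): 7z + 5 = 7(z + 9) + (7*(-9) + 5) = 7(z + 9) - 58
Step 2: Divide by (z + 9)^4: f(z) = -58(z + 9)^(-4) + 7(z + 9)^(-3)
Step 3: This finite sum is the Laurent series of f about z = -9.
Step 4: Only the powers -4 and -3 appear, so the coefficient of (z + 9)^(-5) = 0

0


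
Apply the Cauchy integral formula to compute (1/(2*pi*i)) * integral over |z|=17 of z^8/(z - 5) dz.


Step 1: f(z) = z^8, a = 5 is inside |z| = 17
Step 2: By Cauchy integral formula: (1/(2pi*i)) * integral = f(a)
Step 3: f(5) = 5^8 = 390625

390625


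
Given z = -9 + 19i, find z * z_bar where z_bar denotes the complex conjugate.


Step 1: conj(z) = -9 - 19i
Step 2: z * conj(z) = (-9)^2 + 19^2
Step 3: = 81 + 361 = 442

442


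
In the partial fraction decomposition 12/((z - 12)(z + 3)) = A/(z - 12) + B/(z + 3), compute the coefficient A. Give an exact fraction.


Step 1: Multiply both sides by (z - 12) and set z = 12
Step 2: A = 12 / (12 + 3)
Step 3: A = 12 / 15
Step 4: A = 4/5

4/5


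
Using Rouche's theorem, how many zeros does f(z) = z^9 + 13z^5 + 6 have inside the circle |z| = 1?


Step 1: On |z| = 1 the three terms have sizes |z^9| = 1^9 = 1, |13z^5| = 13*1^5 = 13, |6| = 6
Step 2: The dominant term is g(z) = 13z^5; let h(z) = z^9 + 6 so f = g + h
Step 3: On |z| = 1: |g| = 13 and |h| <= 1 + 6 = 7
Step 4: Since 13 > 7, |h| < |g| on |z| = 1, so by Rouche f has the same number of zeros as g inside |z| < 1
Step 5: g(z) = 13z^5 has 5 zeros (at the origin, multiplicity 5) inside |z| < 1. Answer = 5

5


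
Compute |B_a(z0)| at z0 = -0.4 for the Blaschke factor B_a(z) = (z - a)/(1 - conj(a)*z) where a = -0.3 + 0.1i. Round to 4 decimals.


Step 1: Numerator z0 - a = -0.4 - (-0.3 + 0.1i) = -0.1 - 0.1i
Step 2: Denominator 1 - conj(a)*z0 = 1 - (-0.3 - 0.1i)*(-0.4) = 0.88 - 0.04i
Step 3: |z0 - a|^2 = (-0.1)^2 + (-0.1)^2 = 0.02; |1 - conj(a)*z0|^2 = 0.88^2 + (-0.04)^2 = 0.776
Step 4: |B_a(-0.4)| = sqrt(0.02 / 0.776) = sqrt(0.025773)
Step 5: = 0.1605

0.1605


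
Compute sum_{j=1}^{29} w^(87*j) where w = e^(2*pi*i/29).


Step 1: The sum sum_{j=1}^{n} w^(k*j) equals n if n | k, else 0.
Step 2: Here n = 29, k = 87
Step 3: Does n divide k? 29 | 87 -> True
Step 4: Sum = 29

29


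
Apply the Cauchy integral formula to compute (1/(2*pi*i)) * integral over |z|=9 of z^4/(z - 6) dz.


Step 1: f(z) = z^4, a = 6 is inside |z| = 9
Step 2: By Cauchy integral formula: (1/(2pi*i)) * integral = f(a)
Step 3: f(6) = 6^4 = 1296

1296


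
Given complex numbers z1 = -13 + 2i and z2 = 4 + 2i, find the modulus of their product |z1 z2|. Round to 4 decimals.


Step 1: |z1| = sqrt((-13)^2 + 2^2) = sqrt(173)
Step 2: |z2| = sqrt(4^2 + 2^2) = sqrt(20)
Step 3: |z1*z2| = |z1|*|z2| = sqrt(173) * sqrt(20) = sqrt(173 * 20) = sqrt(3460)
Step 4: = 58.8218

58.8218


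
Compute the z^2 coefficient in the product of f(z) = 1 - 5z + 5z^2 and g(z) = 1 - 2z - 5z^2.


Step 1: z^2 term in f*g comes from: (1)*(-5z^2) + (-5z)*(-2z) + (5z^2)*(1)
Step 2: = -5 + 10 + 5
Step 3: = 10

10


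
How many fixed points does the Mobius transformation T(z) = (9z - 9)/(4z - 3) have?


Step 1: Fixed points satisfy T(z) = z
Step 2: 4z^2 - 12z + 9 = 0
Step 3: Discriminant = (-12)^2 - 4*4*9 = 0
Step 4: Number of fixed points = 1

1


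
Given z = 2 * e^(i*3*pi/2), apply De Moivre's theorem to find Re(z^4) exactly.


Step 1: By De Moivre's theorem, z^4 = 2^4 * e^(i*4*3*pi/2) = 16 * (cos(6*pi) + i*sin(6*pi))
Step 2: |z|^4 = 2^4 = 16
Step 3: Reduce the angle mod 2*pi: 6*pi - 6*pi = 0
Step 4: cos(0) = 1
Step 5: Re(z^4) = 16 * 1 = 16

16


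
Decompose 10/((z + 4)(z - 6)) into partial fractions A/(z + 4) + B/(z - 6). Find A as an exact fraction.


Step 1: Multiply both sides by (z + 4) and set z = -4
Step 2: A = 10 / (-4 - 6)
Step 3: A = 10 / (-10)
Step 4: A = -1

-1


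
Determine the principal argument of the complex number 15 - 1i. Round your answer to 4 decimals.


Step 1: z = 15 - 1i
Step 2: arg(z) = atan2(-1, 15)
Step 3: arg(z) = -0.0666

-0.0666


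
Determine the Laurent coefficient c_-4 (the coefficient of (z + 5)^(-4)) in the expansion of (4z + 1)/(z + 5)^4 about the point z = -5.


Step 1: Write the numerator in powers of (z + 5): 4z + 1 = 4(z + 5) + (4*(-5) + 1) = 4(z + 5) - 19
Step 2: Divide by (z + 5)^4: f(z) = -19(z + 5)^(-4) + 4(z + 5)^(-3)
Step 3: This finite sum is the Laurent series of f about z = -5.
Step 4: Coefficient of (z + 5)^(-4) = 4*(-5) + 1 = -19

-19


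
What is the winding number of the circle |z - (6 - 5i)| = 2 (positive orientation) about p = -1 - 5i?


Step 1: Center c = (6, -5), radius = 2
Step 2: |p - c|^2 = (-7)^2 + 0^2 = 49
Step 3: r^2 = 4
Step 4: |p-c| > r so winding number = 0

0


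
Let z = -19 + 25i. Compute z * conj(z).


Step 1: conj(z) = -19 - 25i
Step 2: z * conj(z) = (-19)^2 + 25^2
Step 3: = 361 + 625 = 986

986


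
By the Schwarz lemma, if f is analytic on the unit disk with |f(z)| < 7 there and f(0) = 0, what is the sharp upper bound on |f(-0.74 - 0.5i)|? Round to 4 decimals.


Step 1: g = f/7 maps D -> D with g(0) = 0, so by the Schwarz lemma |g(z)| <= |z|, i.e. |f(z)| <= 7|z|; this is sharp (f(z) = 7z).
Step 2: |z0|^2 = (-0.74)^2 + (-0.5)^2 = 0.7976
Step 3: |z0| = sqrt(0.7976) = 0.893085
Step 4: Best bound = 7 * |z0| = 7 * 0.893085 = 6.2516

6.2516


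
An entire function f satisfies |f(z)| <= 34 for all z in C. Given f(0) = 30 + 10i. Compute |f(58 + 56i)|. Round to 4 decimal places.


Step 1: By Liouville's theorem, a bounded entire function is constant.
Step 2: f(z) = f(0) = 30 + 10i for all z.
Step 3: |f(w)| = |30 + 10i| = sqrt(900 + 100)
Step 4: = 31.6228

31.6228


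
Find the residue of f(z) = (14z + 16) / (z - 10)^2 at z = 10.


Step 1: Pole of order 2 at z = 10
Step 2: Res = lim d/dz [(z - 10)^2 * f(z)] as z -> 10
Step 3: (z - 10)^2 * f(z) = 14z + 16
Step 4: d/dz[14z + 16] = 14

14


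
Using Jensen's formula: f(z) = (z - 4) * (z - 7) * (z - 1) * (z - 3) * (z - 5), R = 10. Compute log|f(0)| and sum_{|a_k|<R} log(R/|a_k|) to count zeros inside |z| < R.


Jensen's formula: (1/2pi)*integral log|f(Re^it)|dt = log|f(0)| + sum_{|a_k|<R} log(R/|a_k|)
Step 1: f(0) = (-4) * (-7) * (-1) * (-3) * (-5) = -420
Step 2: log|f(0)| = log|4| + log|7| + log|1| + log|3| + log|5| = 6.0403
Step 3: Zeros inside |z| < 10: 4, 7, 1, 3, 5
Step 4: Jensen sum = log(10/4) + log(10/7) + log(10/1) + log(10/3) + log(10/5) = 5.4727
Step 5: n(R) = number of terms in the Jensen sum = count of zeros inside |z| < 10 = 5

5


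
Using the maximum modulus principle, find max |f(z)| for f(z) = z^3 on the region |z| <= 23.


Step 1: On |z| = 23, |f(z)| = |z|^3 = 23^3
Step 2: By maximum modulus principle, maximum is on boundary.
Step 3: Maximum = 12167 = 12167

12167


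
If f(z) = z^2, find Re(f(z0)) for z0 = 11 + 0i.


Step 1: z0 = 11 + 0i
Step 2: z0^2 = 11^2 - 0^2 + 0i
Step 3: real part = 121 - 0 = 121

121


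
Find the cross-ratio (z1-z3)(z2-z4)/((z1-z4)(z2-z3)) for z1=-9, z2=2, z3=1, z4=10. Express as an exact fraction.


Step 1: (z1-z3)(z2-z4) = (-10) * (-8) = 80
Step 2: (z1-z4)(z2-z3) = (-19) * 1 = -19
Step 3: Cross-ratio = -80/19 = -80/19

-80/19


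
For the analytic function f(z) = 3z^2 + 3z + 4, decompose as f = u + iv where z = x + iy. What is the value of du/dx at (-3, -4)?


Step 1: f(z) = 3(x+iy)^2 + 3(x+iy) + 4
Step 2: u = 3(x^2 - y^2) + 3x + 4
Step 3: u_x = 6x + 3
Step 4: At (-3, -4): u_x = -18 + 3 = -15

-15


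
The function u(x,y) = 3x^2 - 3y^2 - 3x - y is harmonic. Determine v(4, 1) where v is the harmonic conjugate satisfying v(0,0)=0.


Step 1: v_x = -u_y = 6y + 1
Step 2: v_y = u_x = 6x - 3
Step 3: v = 6xy + x - 3y + C
Step 4: v(0,0) = 0 => C = 0
Step 5: v(4, 1) = 25

25


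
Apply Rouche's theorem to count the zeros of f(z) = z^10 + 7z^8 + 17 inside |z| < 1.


Step 1: On |z| = 1 the three terms have sizes |z^10| = 1^10 = 1, |7z^8| = 7*1^8 = 7, |17| = 17
Step 2: The dominant term is g(z) = 17; let h(z) = z^10 + 7z^8 so f = g + h
Step 3: On |z| = 1: |g| = 17 and |h| <= 1 + 7 = 8
Step 4: Since 17 > 8, |h| < |g| on |z| = 1, so by Rouche f has the same number of zeros as g inside |z| < 1
Step 5: g(z) = 17 is a nonzero constant with no zeros inside |z| < 1. Answer = 0

0


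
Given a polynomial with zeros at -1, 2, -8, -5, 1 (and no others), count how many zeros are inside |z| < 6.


Step 1: Check each root:
  z = -1: |-1| = 1 < 6
  z = 2: |2| = 2 < 6
  z = -8: |-8| = 8 >= 6
  z = -5: |-5| = 5 < 6
  z = 1: |1| = 1 < 6
Step 2: Count = 4

4


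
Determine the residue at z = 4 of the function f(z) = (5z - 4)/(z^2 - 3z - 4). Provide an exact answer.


Step 1: Q(z) = z^2 - 3z - 4 = (z - 4)(z + 1)
Step 2: Q'(z) = 2z - 3
Step 3: Q'(4) = 5, P(4) = 16
Step 4: Res = P(4)/Q'(4) = 16/5 = 16/5

16/5


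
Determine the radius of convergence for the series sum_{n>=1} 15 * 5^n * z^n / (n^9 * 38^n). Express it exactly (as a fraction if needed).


Step 1: General term a_n = 15 * 5^n / (n^9 * 38^n)
Step 2: By the root test, |a_n|^(1/n) = 15^(1/n) * 5 / (n^(9/n) * 38) -> 5/38 as n -> infinity (since 15^(1/n) -> 1 and n^(9/n) -> 1)
Step 3: R = 1/lim|a_n|^(1/n) = 38/5

38/5


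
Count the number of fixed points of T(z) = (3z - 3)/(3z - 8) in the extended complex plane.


Step 1: Fixed points satisfy T(z) = z
Step 2: 3z^2 - 11z + 3 = 0
Step 3: Discriminant = (-11)^2 - 4*3*3 = 85
Step 4: Number of fixed points = 2

2


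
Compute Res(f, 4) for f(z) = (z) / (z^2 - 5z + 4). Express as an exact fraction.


Step 1: Q(z) = z^2 - 5z + 4 = (z - 4)(z - 1)
Step 2: Q'(z) = 2z - 5
Step 3: Q'(4) = 3, P(4) = 4
Step 4: Res = P(4)/Q'(4) = 4/3 = 4/3

4/3


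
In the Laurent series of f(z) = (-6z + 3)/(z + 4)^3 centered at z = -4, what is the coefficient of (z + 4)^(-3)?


Step 1: Write the numerator in powers of (z + 4): -6z + 3 = -6(z + 4) + (-6*(-4) + 3) = -6(z + 4) + 27
Step 2: Divide by (z + 4)^3: f(z) = 27(z + 4)^(-3) - 6(z + 4)^(-2)
Step 3: This finite sum is the Laurent series of f about z = -4.
Step 4: Coefficient of (z + 4)^(-3) = -6*(-4) + 3 = 27

27


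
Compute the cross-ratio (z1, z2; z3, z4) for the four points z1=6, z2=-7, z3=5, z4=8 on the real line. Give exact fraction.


Step 1: (z1-z3)(z2-z4) = 1 * (-15) = -15
Step 2: (z1-z4)(z2-z3) = (-2) * (-12) = 24
Step 3: Cross-ratio = -15/24 = -5/8

-5/8


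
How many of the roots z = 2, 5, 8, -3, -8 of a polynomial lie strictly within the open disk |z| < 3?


Step 1: Check each root:
  z = 2: |2| = 2 < 3
  z = 5: |5| = 5 >= 3
  z = 8: |8| = 8 >= 3
  z = -3: |-3| = 3 >= 3
  z = -8: |-8| = 8 >= 3
Step 2: Count = 1

1


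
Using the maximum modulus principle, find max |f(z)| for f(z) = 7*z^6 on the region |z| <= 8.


Step 1: On |z| = 8, |f(z)| = 7 * |z|^6 = 7 * 8^6
Step 2: By maximum modulus principle, maximum is on boundary.
Step 3: Maximum = 7 * 262144 = 1835008

1835008


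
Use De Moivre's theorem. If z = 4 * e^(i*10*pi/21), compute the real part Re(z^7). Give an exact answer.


Step 1: By De Moivre's theorem, z^7 = 4^7 * e^(i*7*10*pi/21) = 16384 * (cos(10*pi/3) + i*sin(10*pi/3))
Step 2: |z|^7 = 4^7 = 16384
Step 3: Reduce the angle mod 2*pi: 10*pi/3 - 2*pi = 4*pi/3
Step 4: cos(4*pi/3) = -1/2
Step 5: Re(z^7) = 16384 * (-1/2) = -8192

-8192


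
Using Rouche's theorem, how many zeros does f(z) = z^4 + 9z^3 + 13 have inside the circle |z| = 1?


Step 1: On |z| = 1 the three terms have sizes |z^4| = 1^4 = 1, |9z^3| = 9*1^3 = 9, |13| = 13
Step 2: The dominant term is g(z) = 13; let h(z) = z^4 + 9z^3 so f = g + h
Step 3: On |z| = 1: |g| = 13 and |h| <= 1 + 9 = 10
Step 4: Since 13 > 10, |h| < |g| on |z| = 1, so by Rouche f has the same number of zeros as g inside |z| < 1
Step 5: g(z) = 13 is a nonzero constant with no zeros inside |z| < 1. Answer = 0

0


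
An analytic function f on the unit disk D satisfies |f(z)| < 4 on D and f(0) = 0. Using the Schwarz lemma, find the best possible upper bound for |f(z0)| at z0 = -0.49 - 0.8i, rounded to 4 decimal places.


Step 1: g = f/4 maps D -> D with g(0) = 0, so by the Schwarz lemma |g(z)| <= |z|, i.e. |f(z)| <= 4|z|; this is sharp (f(z) = 4z).
Step 2: |z0|^2 = (-0.49)^2 + (-0.8)^2 = 0.8801
Step 3: |z0| = sqrt(0.8801) = 0.938136
Step 4: Best bound = 4 * |z0| = 4 * 0.938136 = 3.7525

3.7525


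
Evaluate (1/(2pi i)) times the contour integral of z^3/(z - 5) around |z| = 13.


Step 1: f(z) = z^3, a = 5 is inside |z| = 13
Step 2: By Cauchy integral formula: (1/(2pi*i)) * integral = f(a)
Step 3: f(5) = 5^3 = 125

125


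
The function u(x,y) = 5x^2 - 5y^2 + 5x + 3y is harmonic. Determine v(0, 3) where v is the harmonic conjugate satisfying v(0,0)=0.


Step 1: v_x = -u_y = 10y - 3
Step 2: v_y = u_x = 10x + 5
Step 3: v = 10xy - 3x + 5y + C
Step 4: v(0,0) = 0 => C = 0
Step 5: v(0, 3) = 15

15


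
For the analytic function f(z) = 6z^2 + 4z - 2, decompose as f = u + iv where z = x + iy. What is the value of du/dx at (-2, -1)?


Step 1: f(z) = 6(x+iy)^2 + 4(x+iy) - 2
Step 2: u = 6(x^2 - y^2) + 4x - 2
Step 3: u_x = 12x + 4
Step 4: At (-2, -1): u_x = -24 + 4 = -20

-20


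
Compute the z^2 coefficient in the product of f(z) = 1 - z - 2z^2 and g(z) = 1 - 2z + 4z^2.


Step 1: z^2 term in f*g comes from: (1)*(4z^2) + (-z)*(-2z) + (-2z^2)*(1)
Step 2: = 4 + 2 - 2
Step 3: = 4

4


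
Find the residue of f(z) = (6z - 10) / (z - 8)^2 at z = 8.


Step 1: Pole of order 2 at z = 8
Step 2: Res = lim d/dz [(z - 8)^2 * f(z)] as z -> 8
Step 3: (z - 8)^2 * f(z) = 6z - 10
Step 4: d/dz[6z - 10] = 6

6


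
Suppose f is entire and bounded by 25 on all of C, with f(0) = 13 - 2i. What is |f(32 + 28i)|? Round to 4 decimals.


Step 1: By Liouville's theorem, a bounded entire function is constant.
Step 2: f(z) = f(0) = 13 - 2i for all z.
Step 3: |f(w)| = |13 - 2i| = sqrt(169 + 4)
Step 4: = 13.1529

13.1529


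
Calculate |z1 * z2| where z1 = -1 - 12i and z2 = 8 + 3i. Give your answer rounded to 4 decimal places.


Step 1: |z1| = sqrt((-1)^2 + (-12)^2) = sqrt(145)
Step 2: |z2| = sqrt(8^2 + 3^2) = sqrt(73)
Step 3: |z1*z2| = |z1|*|z2| = sqrt(145) * sqrt(73) = sqrt(145 * 73) = sqrt(10585)
Step 4: = 102.8834

102.8834


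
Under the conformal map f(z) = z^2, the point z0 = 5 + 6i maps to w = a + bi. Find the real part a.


Step 1: z0 = 5 + 6i
Step 2: z0^2 = 5^2 - 6^2 + 60i
Step 3: real part = 25 - 36 = -11

-11
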